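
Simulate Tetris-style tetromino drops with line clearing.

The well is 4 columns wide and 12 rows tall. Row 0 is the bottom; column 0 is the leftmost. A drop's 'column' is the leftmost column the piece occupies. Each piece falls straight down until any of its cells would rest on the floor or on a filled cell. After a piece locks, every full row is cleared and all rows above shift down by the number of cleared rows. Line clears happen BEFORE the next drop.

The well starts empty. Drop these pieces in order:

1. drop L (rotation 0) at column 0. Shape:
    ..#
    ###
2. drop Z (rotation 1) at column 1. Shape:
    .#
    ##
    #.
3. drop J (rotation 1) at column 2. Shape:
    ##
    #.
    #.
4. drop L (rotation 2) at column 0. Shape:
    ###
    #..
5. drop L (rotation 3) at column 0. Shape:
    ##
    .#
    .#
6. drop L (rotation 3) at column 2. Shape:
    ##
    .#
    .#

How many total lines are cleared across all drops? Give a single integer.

Answer: 1

Derivation:
Drop 1: L rot0 at col 0 lands with bottom-row=0; cleared 0 line(s) (total 0); column heights now [1 1 2 0], max=2
Drop 2: Z rot1 at col 1 lands with bottom-row=1; cleared 0 line(s) (total 0); column heights now [1 3 4 0], max=4
Drop 3: J rot1 at col 2 lands with bottom-row=4; cleared 0 line(s) (total 0); column heights now [1 3 7 7], max=7
Drop 4: L rot2 at col 0 lands with bottom-row=6; cleared 0 line(s) (total 0); column heights now [8 8 8 7], max=8
Drop 5: L rot3 at col 0 lands with bottom-row=8; cleared 0 line(s) (total 0); column heights now [11 11 8 7], max=11
Drop 6: L rot3 at col 2 lands with bottom-row=7; cleared 1 line(s) (total 1); column heights now [10 10 9 9], max=10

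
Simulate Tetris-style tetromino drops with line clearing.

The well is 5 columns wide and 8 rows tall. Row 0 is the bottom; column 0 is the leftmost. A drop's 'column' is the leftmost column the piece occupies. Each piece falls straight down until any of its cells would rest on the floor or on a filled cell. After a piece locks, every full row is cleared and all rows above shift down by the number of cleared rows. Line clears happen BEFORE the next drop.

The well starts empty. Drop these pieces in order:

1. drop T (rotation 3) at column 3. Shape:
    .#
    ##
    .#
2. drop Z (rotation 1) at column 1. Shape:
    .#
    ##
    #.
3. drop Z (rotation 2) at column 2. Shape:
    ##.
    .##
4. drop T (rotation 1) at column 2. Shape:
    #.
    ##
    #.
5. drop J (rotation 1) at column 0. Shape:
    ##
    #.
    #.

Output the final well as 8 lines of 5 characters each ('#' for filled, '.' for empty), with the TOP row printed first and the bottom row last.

Drop 1: T rot3 at col 3 lands with bottom-row=0; cleared 0 line(s) (total 0); column heights now [0 0 0 2 3], max=3
Drop 2: Z rot1 at col 1 lands with bottom-row=0; cleared 0 line(s) (total 0); column heights now [0 2 3 2 3], max=3
Drop 3: Z rot2 at col 2 lands with bottom-row=3; cleared 0 line(s) (total 0); column heights now [0 2 5 5 4], max=5
Drop 4: T rot1 at col 2 lands with bottom-row=5; cleared 0 line(s) (total 0); column heights now [0 2 8 7 4], max=8
Drop 5: J rot1 at col 0 lands with bottom-row=0; cleared 1 line(s) (total 1); column heights now [2 2 7 6 3], max=7

Answer: .....
..#..
..##.
..#..
..##.
...##
###.#
##..#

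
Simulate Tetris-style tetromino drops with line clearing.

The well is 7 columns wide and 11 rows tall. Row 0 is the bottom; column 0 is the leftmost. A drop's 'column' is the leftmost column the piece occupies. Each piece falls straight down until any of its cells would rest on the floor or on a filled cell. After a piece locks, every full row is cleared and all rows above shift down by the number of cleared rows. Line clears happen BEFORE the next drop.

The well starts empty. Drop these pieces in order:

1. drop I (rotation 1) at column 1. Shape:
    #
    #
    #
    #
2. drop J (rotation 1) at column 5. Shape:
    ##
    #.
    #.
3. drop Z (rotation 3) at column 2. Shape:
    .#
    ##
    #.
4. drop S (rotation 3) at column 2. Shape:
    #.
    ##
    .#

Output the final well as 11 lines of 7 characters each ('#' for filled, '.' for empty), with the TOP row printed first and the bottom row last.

Answer: .......
.......
.......
.......
.......
..#....
..##...
.#.#...
.#.#.##
.###.#.
.##..#.

Derivation:
Drop 1: I rot1 at col 1 lands with bottom-row=0; cleared 0 line(s) (total 0); column heights now [0 4 0 0 0 0 0], max=4
Drop 2: J rot1 at col 5 lands with bottom-row=0; cleared 0 line(s) (total 0); column heights now [0 4 0 0 0 3 3], max=4
Drop 3: Z rot3 at col 2 lands with bottom-row=0; cleared 0 line(s) (total 0); column heights now [0 4 2 3 0 3 3], max=4
Drop 4: S rot3 at col 2 lands with bottom-row=3; cleared 0 line(s) (total 0); column heights now [0 4 6 5 0 3 3], max=6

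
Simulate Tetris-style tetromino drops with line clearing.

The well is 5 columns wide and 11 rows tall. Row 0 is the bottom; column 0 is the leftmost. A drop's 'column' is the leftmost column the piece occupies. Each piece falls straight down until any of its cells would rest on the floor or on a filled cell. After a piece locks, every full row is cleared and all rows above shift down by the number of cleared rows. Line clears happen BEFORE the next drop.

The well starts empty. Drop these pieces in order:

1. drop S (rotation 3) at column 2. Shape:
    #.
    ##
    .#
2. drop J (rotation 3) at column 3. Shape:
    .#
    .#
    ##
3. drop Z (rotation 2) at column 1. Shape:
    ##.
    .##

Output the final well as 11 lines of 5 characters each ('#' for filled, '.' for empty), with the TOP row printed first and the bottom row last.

Drop 1: S rot3 at col 2 lands with bottom-row=0; cleared 0 line(s) (total 0); column heights now [0 0 3 2 0], max=3
Drop 2: J rot3 at col 3 lands with bottom-row=2; cleared 0 line(s) (total 0); column heights now [0 0 3 3 5], max=5
Drop 3: Z rot2 at col 1 lands with bottom-row=3; cleared 0 line(s) (total 0); column heights now [0 5 5 4 5], max=5

Answer: .....
.....
.....
.....
.....
.....
.##.#
..###
..###
..##.
...#.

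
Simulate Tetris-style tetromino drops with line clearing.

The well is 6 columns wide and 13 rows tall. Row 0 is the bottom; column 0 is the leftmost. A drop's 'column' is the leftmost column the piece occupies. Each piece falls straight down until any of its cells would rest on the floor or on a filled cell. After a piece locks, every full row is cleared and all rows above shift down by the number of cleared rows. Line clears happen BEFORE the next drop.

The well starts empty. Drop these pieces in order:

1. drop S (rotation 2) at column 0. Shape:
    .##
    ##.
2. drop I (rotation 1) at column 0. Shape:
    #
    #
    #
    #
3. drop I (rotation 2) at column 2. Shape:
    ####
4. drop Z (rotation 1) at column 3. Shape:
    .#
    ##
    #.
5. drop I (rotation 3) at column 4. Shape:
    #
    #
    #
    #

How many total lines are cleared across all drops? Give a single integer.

Answer: 0

Derivation:
Drop 1: S rot2 at col 0 lands with bottom-row=0; cleared 0 line(s) (total 0); column heights now [1 2 2 0 0 0], max=2
Drop 2: I rot1 at col 0 lands with bottom-row=1; cleared 0 line(s) (total 0); column heights now [5 2 2 0 0 0], max=5
Drop 3: I rot2 at col 2 lands with bottom-row=2; cleared 0 line(s) (total 0); column heights now [5 2 3 3 3 3], max=5
Drop 4: Z rot1 at col 3 lands with bottom-row=3; cleared 0 line(s) (total 0); column heights now [5 2 3 5 6 3], max=6
Drop 5: I rot3 at col 4 lands with bottom-row=6; cleared 0 line(s) (total 0); column heights now [5 2 3 5 10 3], max=10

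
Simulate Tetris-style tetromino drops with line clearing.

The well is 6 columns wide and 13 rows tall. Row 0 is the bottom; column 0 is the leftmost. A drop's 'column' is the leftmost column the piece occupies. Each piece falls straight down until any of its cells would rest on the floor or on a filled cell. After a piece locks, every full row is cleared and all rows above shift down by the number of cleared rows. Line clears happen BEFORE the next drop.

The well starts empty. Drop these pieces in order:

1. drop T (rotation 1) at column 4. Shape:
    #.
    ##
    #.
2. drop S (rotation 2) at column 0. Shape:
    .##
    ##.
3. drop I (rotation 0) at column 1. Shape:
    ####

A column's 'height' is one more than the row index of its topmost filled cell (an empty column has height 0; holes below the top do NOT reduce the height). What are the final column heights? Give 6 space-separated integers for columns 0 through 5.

Answer: 1 4 4 4 4 2

Derivation:
Drop 1: T rot1 at col 4 lands with bottom-row=0; cleared 0 line(s) (total 0); column heights now [0 0 0 0 3 2], max=3
Drop 2: S rot2 at col 0 lands with bottom-row=0; cleared 0 line(s) (total 0); column heights now [1 2 2 0 3 2], max=3
Drop 3: I rot0 at col 1 lands with bottom-row=3; cleared 0 line(s) (total 0); column heights now [1 4 4 4 4 2], max=4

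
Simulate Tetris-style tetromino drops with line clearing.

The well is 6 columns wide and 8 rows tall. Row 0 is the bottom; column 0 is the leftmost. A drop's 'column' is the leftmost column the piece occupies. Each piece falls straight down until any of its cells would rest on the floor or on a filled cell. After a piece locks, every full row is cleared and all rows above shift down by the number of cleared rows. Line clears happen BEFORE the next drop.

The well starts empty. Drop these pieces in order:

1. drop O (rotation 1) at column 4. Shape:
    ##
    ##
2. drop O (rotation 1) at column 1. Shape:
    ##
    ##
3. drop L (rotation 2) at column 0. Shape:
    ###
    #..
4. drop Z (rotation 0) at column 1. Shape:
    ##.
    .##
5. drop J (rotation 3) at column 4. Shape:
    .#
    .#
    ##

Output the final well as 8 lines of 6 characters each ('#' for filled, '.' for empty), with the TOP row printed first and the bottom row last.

Drop 1: O rot1 at col 4 lands with bottom-row=0; cleared 0 line(s) (total 0); column heights now [0 0 0 0 2 2], max=2
Drop 2: O rot1 at col 1 lands with bottom-row=0; cleared 0 line(s) (total 0); column heights now [0 2 2 0 2 2], max=2
Drop 3: L rot2 at col 0 lands with bottom-row=1; cleared 0 line(s) (total 0); column heights now [3 3 3 0 2 2], max=3
Drop 4: Z rot0 at col 1 lands with bottom-row=3; cleared 0 line(s) (total 0); column heights now [3 5 5 4 2 2], max=5
Drop 5: J rot3 at col 4 lands with bottom-row=2; cleared 0 line(s) (total 0); column heights now [3 5 5 4 3 5], max=5

Answer: ......
......
......
.##..#
..##.#
###.##
###.##
.##.##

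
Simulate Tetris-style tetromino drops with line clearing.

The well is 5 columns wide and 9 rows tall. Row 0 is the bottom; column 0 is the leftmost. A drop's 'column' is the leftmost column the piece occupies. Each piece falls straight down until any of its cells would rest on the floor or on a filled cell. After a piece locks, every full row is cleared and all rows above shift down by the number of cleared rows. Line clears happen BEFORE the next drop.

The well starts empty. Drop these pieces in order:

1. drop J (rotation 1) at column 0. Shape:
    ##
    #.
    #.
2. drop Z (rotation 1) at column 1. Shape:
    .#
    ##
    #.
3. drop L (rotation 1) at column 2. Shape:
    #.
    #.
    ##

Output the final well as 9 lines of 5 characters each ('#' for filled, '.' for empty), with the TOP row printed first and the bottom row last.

Drop 1: J rot1 at col 0 lands with bottom-row=0; cleared 0 line(s) (total 0); column heights now [3 3 0 0 0], max=3
Drop 2: Z rot1 at col 1 lands with bottom-row=3; cleared 0 line(s) (total 0); column heights now [3 5 6 0 0], max=6
Drop 3: L rot1 at col 2 lands with bottom-row=6; cleared 0 line(s) (total 0); column heights now [3 5 9 7 0], max=9

Answer: ..#..
..#..
..##.
..#..
.##..
.#...
##...
#....
#....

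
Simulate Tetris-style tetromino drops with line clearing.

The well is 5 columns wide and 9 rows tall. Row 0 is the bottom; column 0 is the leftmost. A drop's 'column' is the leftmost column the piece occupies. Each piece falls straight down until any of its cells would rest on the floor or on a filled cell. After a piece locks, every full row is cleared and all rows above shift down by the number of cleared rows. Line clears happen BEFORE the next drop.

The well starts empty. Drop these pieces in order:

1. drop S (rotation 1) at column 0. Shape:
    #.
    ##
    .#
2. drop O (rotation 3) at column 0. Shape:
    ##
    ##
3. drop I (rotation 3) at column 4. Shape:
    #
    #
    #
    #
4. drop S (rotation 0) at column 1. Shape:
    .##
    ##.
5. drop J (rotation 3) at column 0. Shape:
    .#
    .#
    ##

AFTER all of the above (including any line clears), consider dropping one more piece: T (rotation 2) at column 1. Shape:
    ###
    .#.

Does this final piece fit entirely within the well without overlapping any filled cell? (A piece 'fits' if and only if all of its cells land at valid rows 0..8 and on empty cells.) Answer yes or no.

Drop 1: S rot1 at col 0 lands with bottom-row=0; cleared 0 line(s) (total 0); column heights now [3 2 0 0 0], max=3
Drop 2: O rot3 at col 0 lands with bottom-row=3; cleared 0 line(s) (total 0); column heights now [5 5 0 0 0], max=5
Drop 3: I rot3 at col 4 lands with bottom-row=0; cleared 0 line(s) (total 0); column heights now [5 5 0 0 4], max=5
Drop 4: S rot0 at col 1 lands with bottom-row=5; cleared 0 line(s) (total 0); column heights now [5 6 7 7 4], max=7
Drop 5: J rot3 at col 0 lands with bottom-row=6; cleared 0 line(s) (total 0); column heights now [7 9 7 7 4], max=9
Test piece T rot2 at col 1 (width 3): heights before test = [7 9 7 7 4]; fits = False

Answer: no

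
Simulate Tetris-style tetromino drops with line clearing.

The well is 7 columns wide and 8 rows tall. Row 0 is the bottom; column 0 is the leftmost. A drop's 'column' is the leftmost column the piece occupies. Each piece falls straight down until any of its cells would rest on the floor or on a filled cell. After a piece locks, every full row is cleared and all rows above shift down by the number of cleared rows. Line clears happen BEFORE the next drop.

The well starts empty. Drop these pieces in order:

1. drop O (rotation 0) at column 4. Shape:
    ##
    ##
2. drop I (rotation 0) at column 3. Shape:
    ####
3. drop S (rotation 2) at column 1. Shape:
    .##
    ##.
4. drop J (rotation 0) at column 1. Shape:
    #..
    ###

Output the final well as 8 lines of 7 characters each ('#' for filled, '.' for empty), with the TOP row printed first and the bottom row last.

Drop 1: O rot0 at col 4 lands with bottom-row=0; cleared 0 line(s) (total 0); column heights now [0 0 0 0 2 2 0], max=2
Drop 2: I rot0 at col 3 lands with bottom-row=2; cleared 0 line(s) (total 0); column heights now [0 0 0 3 3 3 3], max=3
Drop 3: S rot2 at col 1 lands with bottom-row=2; cleared 0 line(s) (total 0); column heights now [0 3 4 4 3 3 3], max=4
Drop 4: J rot0 at col 1 lands with bottom-row=4; cleared 0 line(s) (total 0); column heights now [0 6 5 5 3 3 3], max=6

Answer: .......
.......
.#.....
.###...
..##...
.######
....##.
....##.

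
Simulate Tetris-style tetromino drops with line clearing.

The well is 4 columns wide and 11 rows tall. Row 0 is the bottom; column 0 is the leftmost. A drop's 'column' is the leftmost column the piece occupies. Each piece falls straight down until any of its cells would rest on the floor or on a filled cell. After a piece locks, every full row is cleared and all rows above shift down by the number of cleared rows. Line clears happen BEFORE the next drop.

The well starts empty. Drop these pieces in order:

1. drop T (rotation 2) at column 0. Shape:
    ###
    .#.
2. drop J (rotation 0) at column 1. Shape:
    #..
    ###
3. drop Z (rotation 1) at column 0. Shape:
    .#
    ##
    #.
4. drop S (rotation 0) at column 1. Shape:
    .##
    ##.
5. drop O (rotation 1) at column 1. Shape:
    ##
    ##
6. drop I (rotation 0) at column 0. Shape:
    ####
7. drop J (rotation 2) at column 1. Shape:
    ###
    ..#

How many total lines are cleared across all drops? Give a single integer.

Answer: 1

Derivation:
Drop 1: T rot2 at col 0 lands with bottom-row=0; cleared 0 line(s) (total 0); column heights now [2 2 2 0], max=2
Drop 2: J rot0 at col 1 lands with bottom-row=2; cleared 0 line(s) (total 0); column heights now [2 4 3 3], max=4
Drop 3: Z rot1 at col 0 lands with bottom-row=3; cleared 0 line(s) (total 0); column heights now [5 6 3 3], max=6
Drop 4: S rot0 at col 1 lands with bottom-row=6; cleared 0 line(s) (total 0); column heights now [5 7 8 8], max=8
Drop 5: O rot1 at col 1 lands with bottom-row=8; cleared 0 line(s) (total 0); column heights now [5 10 10 8], max=10
Drop 6: I rot0 at col 0 lands with bottom-row=10; cleared 1 line(s) (total 1); column heights now [5 10 10 8], max=10
Drop 7: J rot2 at col 1 lands with bottom-row=9; cleared 0 line(s) (total 1); column heights now [5 11 11 11], max=11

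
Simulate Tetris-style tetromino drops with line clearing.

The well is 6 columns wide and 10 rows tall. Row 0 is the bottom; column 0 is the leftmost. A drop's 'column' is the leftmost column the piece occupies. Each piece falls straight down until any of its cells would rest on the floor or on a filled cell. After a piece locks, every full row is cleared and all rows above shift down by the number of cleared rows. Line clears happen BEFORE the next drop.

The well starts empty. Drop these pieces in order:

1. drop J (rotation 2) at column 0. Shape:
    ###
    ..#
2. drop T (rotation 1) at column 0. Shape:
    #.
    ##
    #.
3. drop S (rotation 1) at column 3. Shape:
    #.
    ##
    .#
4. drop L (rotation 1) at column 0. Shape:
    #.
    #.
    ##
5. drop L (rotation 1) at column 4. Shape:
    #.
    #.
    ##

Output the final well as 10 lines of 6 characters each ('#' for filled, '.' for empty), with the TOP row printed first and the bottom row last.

Drop 1: J rot2 at col 0 lands with bottom-row=0; cleared 0 line(s) (total 0); column heights now [2 2 2 0 0 0], max=2
Drop 2: T rot1 at col 0 lands with bottom-row=2; cleared 0 line(s) (total 0); column heights now [5 4 2 0 0 0], max=5
Drop 3: S rot1 at col 3 lands with bottom-row=0; cleared 0 line(s) (total 0); column heights now [5 4 2 3 2 0], max=5
Drop 4: L rot1 at col 0 lands with bottom-row=5; cleared 0 line(s) (total 0); column heights now [8 6 2 3 2 0], max=8
Drop 5: L rot1 at col 4 lands with bottom-row=2; cleared 0 line(s) (total 0); column heights now [8 6 2 3 5 3], max=8

Answer: ......
......
#.....
#.....
##....
#...#.
##..#.
#..###
#####.
..#.#.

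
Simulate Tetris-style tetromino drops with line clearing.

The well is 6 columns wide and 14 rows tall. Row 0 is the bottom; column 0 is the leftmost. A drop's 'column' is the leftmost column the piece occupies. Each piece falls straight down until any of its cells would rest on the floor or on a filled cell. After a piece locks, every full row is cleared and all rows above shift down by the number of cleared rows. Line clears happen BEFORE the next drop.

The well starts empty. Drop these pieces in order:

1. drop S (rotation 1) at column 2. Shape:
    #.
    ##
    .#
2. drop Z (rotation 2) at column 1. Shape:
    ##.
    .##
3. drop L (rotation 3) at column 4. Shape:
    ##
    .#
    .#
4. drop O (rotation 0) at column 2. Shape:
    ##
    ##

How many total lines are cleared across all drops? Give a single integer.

Answer: 0

Derivation:
Drop 1: S rot1 at col 2 lands with bottom-row=0; cleared 0 line(s) (total 0); column heights now [0 0 3 2 0 0], max=3
Drop 2: Z rot2 at col 1 lands with bottom-row=3; cleared 0 line(s) (total 0); column heights now [0 5 5 4 0 0], max=5
Drop 3: L rot3 at col 4 lands with bottom-row=0; cleared 0 line(s) (total 0); column heights now [0 5 5 4 3 3], max=5
Drop 4: O rot0 at col 2 lands with bottom-row=5; cleared 0 line(s) (total 0); column heights now [0 5 7 7 3 3], max=7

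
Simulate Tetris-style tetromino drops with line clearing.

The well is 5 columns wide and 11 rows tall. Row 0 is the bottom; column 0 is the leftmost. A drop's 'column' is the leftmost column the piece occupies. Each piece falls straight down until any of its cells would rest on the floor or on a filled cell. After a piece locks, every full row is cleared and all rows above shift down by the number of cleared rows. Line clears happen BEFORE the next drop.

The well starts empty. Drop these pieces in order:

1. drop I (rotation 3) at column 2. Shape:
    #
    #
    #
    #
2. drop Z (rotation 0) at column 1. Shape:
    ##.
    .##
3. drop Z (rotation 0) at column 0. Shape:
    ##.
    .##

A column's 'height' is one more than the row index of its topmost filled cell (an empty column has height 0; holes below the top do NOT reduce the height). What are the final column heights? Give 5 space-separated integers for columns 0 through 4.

Drop 1: I rot3 at col 2 lands with bottom-row=0; cleared 0 line(s) (total 0); column heights now [0 0 4 0 0], max=4
Drop 2: Z rot0 at col 1 lands with bottom-row=4; cleared 0 line(s) (total 0); column heights now [0 6 6 5 0], max=6
Drop 3: Z rot0 at col 0 lands with bottom-row=6; cleared 0 line(s) (total 0); column heights now [8 8 7 5 0], max=8

Answer: 8 8 7 5 0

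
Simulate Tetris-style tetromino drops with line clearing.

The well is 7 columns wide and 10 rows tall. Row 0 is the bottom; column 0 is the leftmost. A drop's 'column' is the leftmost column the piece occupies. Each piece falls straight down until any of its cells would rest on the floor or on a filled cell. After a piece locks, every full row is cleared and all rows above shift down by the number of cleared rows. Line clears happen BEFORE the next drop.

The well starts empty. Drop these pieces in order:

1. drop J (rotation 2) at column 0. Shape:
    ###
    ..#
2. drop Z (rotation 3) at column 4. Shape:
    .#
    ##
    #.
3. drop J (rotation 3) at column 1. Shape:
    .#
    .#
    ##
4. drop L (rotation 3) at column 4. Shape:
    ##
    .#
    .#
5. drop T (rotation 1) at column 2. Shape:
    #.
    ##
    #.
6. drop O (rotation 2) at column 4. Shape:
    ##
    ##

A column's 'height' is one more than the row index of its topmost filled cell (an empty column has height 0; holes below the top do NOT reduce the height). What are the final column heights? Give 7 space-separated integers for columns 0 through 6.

Answer: 2 3 8 7 8 8 0

Derivation:
Drop 1: J rot2 at col 0 lands with bottom-row=0; cleared 0 line(s) (total 0); column heights now [2 2 2 0 0 0 0], max=2
Drop 2: Z rot3 at col 4 lands with bottom-row=0; cleared 0 line(s) (total 0); column heights now [2 2 2 0 2 3 0], max=3
Drop 3: J rot3 at col 1 lands with bottom-row=2; cleared 0 line(s) (total 0); column heights now [2 3 5 0 2 3 0], max=5
Drop 4: L rot3 at col 4 lands with bottom-row=3; cleared 0 line(s) (total 0); column heights now [2 3 5 0 6 6 0], max=6
Drop 5: T rot1 at col 2 lands with bottom-row=5; cleared 0 line(s) (total 0); column heights now [2 3 8 7 6 6 0], max=8
Drop 6: O rot2 at col 4 lands with bottom-row=6; cleared 0 line(s) (total 0); column heights now [2 3 8 7 8 8 0], max=8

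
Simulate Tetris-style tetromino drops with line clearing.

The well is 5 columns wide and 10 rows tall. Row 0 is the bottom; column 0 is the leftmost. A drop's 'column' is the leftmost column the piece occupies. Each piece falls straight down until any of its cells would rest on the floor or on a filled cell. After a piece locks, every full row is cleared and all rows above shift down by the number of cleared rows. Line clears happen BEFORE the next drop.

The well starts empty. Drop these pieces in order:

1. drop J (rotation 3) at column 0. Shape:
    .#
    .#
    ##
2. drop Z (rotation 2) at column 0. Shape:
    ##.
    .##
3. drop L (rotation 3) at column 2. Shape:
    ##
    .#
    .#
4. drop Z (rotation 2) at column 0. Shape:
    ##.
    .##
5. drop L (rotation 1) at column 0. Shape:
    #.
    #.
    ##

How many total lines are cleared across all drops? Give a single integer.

Answer: 0

Derivation:
Drop 1: J rot3 at col 0 lands with bottom-row=0; cleared 0 line(s) (total 0); column heights now [1 3 0 0 0], max=3
Drop 2: Z rot2 at col 0 lands with bottom-row=3; cleared 0 line(s) (total 0); column heights now [5 5 4 0 0], max=5
Drop 3: L rot3 at col 2 lands with bottom-row=2; cleared 0 line(s) (total 0); column heights now [5 5 5 5 0], max=5
Drop 4: Z rot2 at col 0 lands with bottom-row=5; cleared 0 line(s) (total 0); column heights now [7 7 6 5 0], max=7
Drop 5: L rot1 at col 0 lands with bottom-row=7; cleared 0 line(s) (total 0); column heights now [10 8 6 5 0], max=10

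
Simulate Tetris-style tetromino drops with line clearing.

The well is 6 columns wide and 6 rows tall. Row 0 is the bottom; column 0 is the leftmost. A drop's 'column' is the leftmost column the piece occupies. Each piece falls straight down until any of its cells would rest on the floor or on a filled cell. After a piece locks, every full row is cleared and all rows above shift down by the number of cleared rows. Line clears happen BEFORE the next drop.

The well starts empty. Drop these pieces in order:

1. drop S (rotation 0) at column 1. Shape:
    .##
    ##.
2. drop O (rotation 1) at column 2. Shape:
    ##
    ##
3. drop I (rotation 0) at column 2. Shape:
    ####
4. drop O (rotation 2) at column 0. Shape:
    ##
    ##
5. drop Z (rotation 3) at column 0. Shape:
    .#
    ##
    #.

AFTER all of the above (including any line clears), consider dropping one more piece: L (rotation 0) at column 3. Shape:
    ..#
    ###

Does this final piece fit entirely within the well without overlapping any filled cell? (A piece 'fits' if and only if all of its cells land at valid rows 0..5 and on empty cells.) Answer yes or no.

Drop 1: S rot0 at col 1 lands with bottom-row=0; cleared 0 line(s) (total 0); column heights now [0 1 2 2 0 0], max=2
Drop 2: O rot1 at col 2 lands with bottom-row=2; cleared 0 line(s) (total 0); column heights now [0 1 4 4 0 0], max=4
Drop 3: I rot0 at col 2 lands with bottom-row=4; cleared 0 line(s) (total 0); column heights now [0 1 5 5 5 5], max=5
Drop 4: O rot2 at col 0 lands with bottom-row=1; cleared 0 line(s) (total 0); column heights now [3 3 5 5 5 5], max=5
Drop 5: Z rot3 at col 0 lands with bottom-row=3; cleared 1 line(s) (total 1); column heights now [4 5 4 4 0 0], max=5
Test piece L rot0 at col 3 (width 3): heights before test = [4 5 4 4 0 0]; fits = True

Answer: yes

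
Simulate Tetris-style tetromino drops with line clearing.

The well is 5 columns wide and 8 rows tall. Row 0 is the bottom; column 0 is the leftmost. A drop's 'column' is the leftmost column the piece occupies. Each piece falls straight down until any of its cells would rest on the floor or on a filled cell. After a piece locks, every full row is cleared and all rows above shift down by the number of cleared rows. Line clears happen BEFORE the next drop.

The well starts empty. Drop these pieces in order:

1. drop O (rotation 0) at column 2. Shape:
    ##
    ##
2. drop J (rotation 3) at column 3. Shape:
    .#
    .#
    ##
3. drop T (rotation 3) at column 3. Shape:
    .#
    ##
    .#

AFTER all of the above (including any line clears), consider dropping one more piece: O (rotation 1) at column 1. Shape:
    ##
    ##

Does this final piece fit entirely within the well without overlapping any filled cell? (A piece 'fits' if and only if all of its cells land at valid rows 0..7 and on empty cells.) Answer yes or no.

Drop 1: O rot0 at col 2 lands with bottom-row=0; cleared 0 line(s) (total 0); column heights now [0 0 2 2 0], max=2
Drop 2: J rot3 at col 3 lands with bottom-row=2; cleared 0 line(s) (total 0); column heights now [0 0 2 3 5], max=5
Drop 3: T rot3 at col 3 lands with bottom-row=5; cleared 0 line(s) (total 0); column heights now [0 0 2 7 8], max=8
Test piece O rot1 at col 1 (width 2): heights before test = [0 0 2 7 8]; fits = True

Answer: yes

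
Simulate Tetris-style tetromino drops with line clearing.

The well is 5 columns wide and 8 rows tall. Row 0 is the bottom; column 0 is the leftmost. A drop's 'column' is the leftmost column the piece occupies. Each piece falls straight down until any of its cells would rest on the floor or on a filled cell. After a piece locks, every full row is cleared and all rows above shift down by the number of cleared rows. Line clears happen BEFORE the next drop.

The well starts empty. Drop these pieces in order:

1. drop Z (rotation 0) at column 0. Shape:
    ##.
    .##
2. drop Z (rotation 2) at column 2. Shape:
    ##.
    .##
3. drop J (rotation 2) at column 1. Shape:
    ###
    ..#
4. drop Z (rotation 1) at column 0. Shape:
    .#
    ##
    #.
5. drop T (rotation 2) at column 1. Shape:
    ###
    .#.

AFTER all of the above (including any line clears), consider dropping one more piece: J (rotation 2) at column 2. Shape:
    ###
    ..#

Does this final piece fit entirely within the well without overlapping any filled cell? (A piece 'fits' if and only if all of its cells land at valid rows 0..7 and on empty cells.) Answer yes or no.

Drop 1: Z rot0 at col 0 lands with bottom-row=0; cleared 0 line(s) (total 0); column heights now [2 2 1 0 0], max=2
Drop 2: Z rot2 at col 2 lands with bottom-row=0; cleared 0 line(s) (total 0); column heights now [2 2 2 2 1], max=2
Drop 3: J rot2 at col 1 lands with bottom-row=2; cleared 0 line(s) (total 0); column heights now [2 4 4 4 1], max=4
Drop 4: Z rot1 at col 0 lands with bottom-row=3; cleared 0 line(s) (total 0); column heights now [5 6 4 4 1], max=6
Drop 5: T rot2 at col 1 lands with bottom-row=5; cleared 0 line(s) (total 0); column heights now [5 7 7 7 1], max=7
Test piece J rot2 at col 2 (width 3): heights before test = [5 7 7 7 1]; fits = True

Answer: yes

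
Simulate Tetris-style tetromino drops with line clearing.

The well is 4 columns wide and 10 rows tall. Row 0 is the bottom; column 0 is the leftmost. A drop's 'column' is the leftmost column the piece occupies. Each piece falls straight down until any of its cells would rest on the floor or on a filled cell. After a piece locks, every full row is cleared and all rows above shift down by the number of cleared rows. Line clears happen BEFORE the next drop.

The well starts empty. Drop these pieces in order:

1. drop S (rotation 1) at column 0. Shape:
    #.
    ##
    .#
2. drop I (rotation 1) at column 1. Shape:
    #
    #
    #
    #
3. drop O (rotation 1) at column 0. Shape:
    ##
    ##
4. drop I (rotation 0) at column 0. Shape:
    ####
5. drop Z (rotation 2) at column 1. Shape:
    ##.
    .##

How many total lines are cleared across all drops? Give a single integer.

Answer: 2

Derivation:
Drop 1: S rot1 at col 0 lands with bottom-row=0; cleared 0 line(s) (total 0); column heights now [3 2 0 0], max=3
Drop 2: I rot1 at col 1 lands with bottom-row=2; cleared 0 line(s) (total 0); column heights now [3 6 0 0], max=6
Drop 3: O rot1 at col 0 lands with bottom-row=6; cleared 0 line(s) (total 0); column heights now [8 8 0 0], max=8
Drop 4: I rot0 at col 0 lands with bottom-row=8; cleared 1 line(s) (total 1); column heights now [8 8 0 0], max=8
Drop 5: Z rot2 at col 1 lands with bottom-row=7; cleared 1 line(s) (total 2); column heights now [7 8 8 0], max=8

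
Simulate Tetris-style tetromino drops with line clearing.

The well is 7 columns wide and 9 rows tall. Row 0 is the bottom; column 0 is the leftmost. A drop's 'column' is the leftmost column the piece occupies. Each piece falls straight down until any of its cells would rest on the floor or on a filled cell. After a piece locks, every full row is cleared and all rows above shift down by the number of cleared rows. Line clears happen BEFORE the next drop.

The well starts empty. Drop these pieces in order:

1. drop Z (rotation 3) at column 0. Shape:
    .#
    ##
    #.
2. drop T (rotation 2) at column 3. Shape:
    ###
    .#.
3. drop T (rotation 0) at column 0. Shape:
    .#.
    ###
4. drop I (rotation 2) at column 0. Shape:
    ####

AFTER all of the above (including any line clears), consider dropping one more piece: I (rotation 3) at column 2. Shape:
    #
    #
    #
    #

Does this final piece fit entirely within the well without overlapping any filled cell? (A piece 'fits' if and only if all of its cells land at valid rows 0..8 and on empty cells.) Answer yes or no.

Answer: no

Derivation:
Drop 1: Z rot3 at col 0 lands with bottom-row=0; cleared 0 line(s) (total 0); column heights now [2 3 0 0 0 0 0], max=3
Drop 2: T rot2 at col 3 lands with bottom-row=0; cleared 0 line(s) (total 0); column heights now [2 3 0 2 2 2 0], max=3
Drop 3: T rot0 at col 0 lands with bottom-row=3; cleared 0 line(s) (total 0); column heights now [4 5 4 2 2 2 0], max=5
Drop 4: I rot2 at col 0 lands with bottom-row=5; cleared 0 line(s) (total 0); column heights now [6 6 6 6 2 2 0], max=6
Test piece I rot3 at col 2 (width 1): heights before test = [6 6 6 6 2 2 0]; fits = False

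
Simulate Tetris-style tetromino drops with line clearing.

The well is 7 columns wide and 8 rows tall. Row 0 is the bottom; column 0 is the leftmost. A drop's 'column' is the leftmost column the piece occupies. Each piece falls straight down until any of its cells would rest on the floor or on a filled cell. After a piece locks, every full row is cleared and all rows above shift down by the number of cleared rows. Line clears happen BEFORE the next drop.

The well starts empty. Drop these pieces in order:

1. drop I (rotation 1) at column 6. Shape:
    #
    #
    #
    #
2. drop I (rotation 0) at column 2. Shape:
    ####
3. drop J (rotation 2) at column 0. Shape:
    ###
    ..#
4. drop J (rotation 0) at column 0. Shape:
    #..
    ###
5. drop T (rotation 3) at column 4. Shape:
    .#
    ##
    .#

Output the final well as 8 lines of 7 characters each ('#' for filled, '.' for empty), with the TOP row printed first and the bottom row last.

Drop 1: I rot1 at col 6 lands with bottom-row=0; cleared 0 line(s) (total 0); column heights now [0 0 0 0 0 0 4], max=4
Drop 2: I rot0 at col 2 lands with bottom-row=0; cleared 0 line(s) (total 0); column heights now [0 0 1 1 1 1 4], max=4
Drop 3: J rot2 at col 0 lands with bottom-row=1; cleared 0 line(s) (total 0); column heights now [3 3 3 1 1 1 4], max=4
Drop 4: J rot0 at col 0 lands with bottom-row=3; cleared 0 line(s) (total 0); column heights now [5 4 4 1 1 1 4], max=5
Drop 5: T rot3 at col 4 lands with bottom-row=1; cleared 0 line(s) (total 0); column heights now [5 4 4 1 3 4 4], max=5

Answer: .......
.......
.......
#......
###..##
###.###
..#..##
..#####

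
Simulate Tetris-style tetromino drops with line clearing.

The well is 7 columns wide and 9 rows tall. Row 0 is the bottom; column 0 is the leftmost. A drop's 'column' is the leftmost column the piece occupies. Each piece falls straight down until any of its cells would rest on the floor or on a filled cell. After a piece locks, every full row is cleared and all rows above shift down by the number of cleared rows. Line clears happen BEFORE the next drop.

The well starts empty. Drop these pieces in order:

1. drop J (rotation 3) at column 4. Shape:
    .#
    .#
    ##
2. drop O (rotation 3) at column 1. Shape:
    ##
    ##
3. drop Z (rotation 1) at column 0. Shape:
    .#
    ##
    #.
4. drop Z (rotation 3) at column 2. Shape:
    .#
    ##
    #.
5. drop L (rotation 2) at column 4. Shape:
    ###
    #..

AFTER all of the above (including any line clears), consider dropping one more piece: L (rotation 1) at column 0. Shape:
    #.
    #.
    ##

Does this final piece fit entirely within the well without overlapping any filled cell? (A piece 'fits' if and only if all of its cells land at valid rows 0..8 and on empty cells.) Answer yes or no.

Drop 1: J rot3 at col 4 lands with bottom-row=0; cleared 0 line(s) (total 0); column heights now [0 0 0 0 1 3 0], max=3
Drop 2: O rot3 at col 1 lands with bottom-row=0; cleared 0 line(s) (total 0); column heights now [0 2 2 0 1 3 0], max=3
Drop 3: Z rot1 at col 0 lands with bottom-row=1; cleared 0 line(s) (total 0); column heights now [3 4 2 0 1 3 0], max=4
Drop 4: Z rot3 at col 2 lands with bottom-row=2; cleared 0 line(s) (total 0); column heights now [3 4 4 5 1 3 0], max=5
Drop 5: L rot2 at col 4 lands with bottom-row=2; cleared 0 line(s) (total 0); column heights now [3 4 4 5 4 4 4], max=5
Test piece L rot1 at col 0 (width 2): heights before test = [3 4 4 5 4 4 4]; fits = True

Answer: yes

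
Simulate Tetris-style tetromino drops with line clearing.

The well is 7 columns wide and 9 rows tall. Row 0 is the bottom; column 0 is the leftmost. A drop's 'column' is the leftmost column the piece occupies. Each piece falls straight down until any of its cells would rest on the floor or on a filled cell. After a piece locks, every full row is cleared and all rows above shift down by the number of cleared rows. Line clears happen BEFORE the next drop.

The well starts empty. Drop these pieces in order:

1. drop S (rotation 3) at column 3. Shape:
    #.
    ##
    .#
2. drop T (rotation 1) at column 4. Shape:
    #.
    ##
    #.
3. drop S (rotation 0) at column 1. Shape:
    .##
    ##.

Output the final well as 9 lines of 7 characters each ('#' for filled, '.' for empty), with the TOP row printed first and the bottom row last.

Answer: .......
.......
.......
.......
....#..
..####.
.####..
...##..
....#..

Derivation:
Drop 1: S rot3 at col 3 lands with bottom-row=0; cleared 0 line(s) (total 0); column heights now [0 0 0 3 2 0 0], max=3
Drop 2: T rot1 at col 4 lands with bottom-row=2; cleared 0 line(s) (total 0); column heights now [0 0 0 3 5 4 0], max=5
Drop 3: S rot0 at col 1 lands with bottom-row=2; cleared 0 line(s) (total 0); column heights now [0 3 4 4 5 4 0], max=5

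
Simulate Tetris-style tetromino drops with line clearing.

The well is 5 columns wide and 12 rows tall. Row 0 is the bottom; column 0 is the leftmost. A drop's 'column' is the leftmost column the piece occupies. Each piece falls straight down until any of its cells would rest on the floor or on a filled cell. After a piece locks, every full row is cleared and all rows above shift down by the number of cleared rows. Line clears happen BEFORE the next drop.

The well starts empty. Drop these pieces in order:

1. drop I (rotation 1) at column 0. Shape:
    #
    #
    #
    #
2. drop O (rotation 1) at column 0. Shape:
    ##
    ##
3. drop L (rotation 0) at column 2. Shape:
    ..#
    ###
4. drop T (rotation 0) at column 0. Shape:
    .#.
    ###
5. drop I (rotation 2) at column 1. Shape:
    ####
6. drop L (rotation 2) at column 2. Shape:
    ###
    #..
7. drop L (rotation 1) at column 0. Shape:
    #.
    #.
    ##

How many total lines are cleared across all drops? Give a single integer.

Answer: 0

Derivation:
Drop 1: I rot1 at col 0 lands with bottom-row=0; cleared 0 line(s) (total 0); column heights now [4 0 0 0 0], max=4
Drop 2: O rot1 at col 0 lands with bottom-row=4; cleared 0 line(s) (total 0); column heights now [6 6 0 0 0], max=6
Drop 3: L rot0 at col 2 lands with bottom-row=0; cleared 0 line(s) (total 0); column heights now [6 6 1 1 2], max=6
Drop 4: T rot0 at col 0 lands with bottom-row=6; cleared 0 line(s) (total 0); column heights now [7 8 7 1 2], max=8
Drop 5: I rot2 at col 1 lands with bottom-row=8; cleared 0 line(s) (total 0); column heights now [7 9 9 9 9], max=9
Drop 6: L rot2 at col 2 lands with bottom-row=9; cleared 0 line(s) (total 0); column heights now [7 9 11 11 11], max=11
Drop 7: L rot1 at col 0 lands with bottom-row=9; cleared 0 line(s) (total 0); column heights now [12 10 11 11 11], max=12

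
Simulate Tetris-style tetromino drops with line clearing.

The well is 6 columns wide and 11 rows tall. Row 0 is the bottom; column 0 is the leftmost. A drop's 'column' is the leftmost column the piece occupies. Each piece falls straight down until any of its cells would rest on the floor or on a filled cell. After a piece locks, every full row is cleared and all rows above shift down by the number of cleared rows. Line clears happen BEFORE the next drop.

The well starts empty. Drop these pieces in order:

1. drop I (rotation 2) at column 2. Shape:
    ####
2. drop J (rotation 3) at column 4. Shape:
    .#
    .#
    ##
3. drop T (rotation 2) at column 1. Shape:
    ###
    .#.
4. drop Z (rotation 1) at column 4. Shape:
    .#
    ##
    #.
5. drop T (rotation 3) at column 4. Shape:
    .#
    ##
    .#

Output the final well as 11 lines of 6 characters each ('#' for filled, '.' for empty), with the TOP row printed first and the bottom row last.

Answer: ......
......
.....#
....##
.....#
.....#
....##
....##
.###.#
..#.##
..####

Derivation:
Drop 1: I rot2 at col 2 lands with bottom-row=0; cleared 0 line(s) (total 0); column heights now [0 0 1 1 1 1], max=1
Drop 2: J rot3 at col 4 lands with bottom-row=1; cleared 0 line(s) (total 0); column heights now [0 0 1 1 2 4], max=4
Drop 3: T rot2 at col 1 lands with bottom-row=1; cleared 0 line(s) (total 0); column heights now [0 3 3 3 2 4], max=4
Drop 4: Z rot1 at col 4 lands with bottom-row=3; cleared 0 line(s) (total 0); column heights now [0 3 3 3 5 6], max=6
Drop 5: T rot3 at col 4 lands with bottom-row=6; cleared 0 line(s) (total 0); column heights now [0 3 3 3 8 9], max=9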